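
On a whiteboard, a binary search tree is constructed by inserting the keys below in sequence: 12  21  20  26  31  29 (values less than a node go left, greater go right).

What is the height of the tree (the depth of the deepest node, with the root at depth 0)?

4

12: root
21: right child of 12 (depth 1)
20: left child of 21 (depth 2)
26: right child of 21 (depth 2)
31: right child of 26 (depth 3)
29: left child of 31 (depth 4)

The deepest node is 29 at depth 4.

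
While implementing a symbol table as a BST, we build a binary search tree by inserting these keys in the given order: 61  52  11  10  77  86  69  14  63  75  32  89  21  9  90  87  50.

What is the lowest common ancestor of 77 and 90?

77

Resulting structure (node: left, right):
  61: L=52, R=77
  52: L=11, R=–
  11: L=10, R=14
  10: L=9, R=–
  77: L=69, R=86
  86: L=–, R=89
  69: L=63, R=75
  14: L=–, R=32
  63: L=–, R=–
  75: L=–, R=–
  32: L=21, R=50
  89: L=87, R=90
  21: L=–, R=–
  9: L=–, R=–
  90: L=–, R=–
  87: L=–, R=–
  50: L=–, R=–

Path to 77: 61 → 77
Path to 90: 61 → 77 → 86 → 89 → 90
77 lies on both paths and is an ancestor of the other node.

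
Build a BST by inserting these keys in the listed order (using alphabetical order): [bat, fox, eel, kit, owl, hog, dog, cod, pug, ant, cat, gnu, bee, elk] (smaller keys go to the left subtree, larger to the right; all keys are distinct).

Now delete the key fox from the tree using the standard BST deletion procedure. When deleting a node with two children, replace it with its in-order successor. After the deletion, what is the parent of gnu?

Insert bat: tree is empty, so bat becomes the root.
Insert fox: fox > bat → go right. Place as right child of bat.
Insert eel: eel > bat → go right; eel < fox → go left. Place as left child of fox.
Insert kit: kit > bat → go right; kit > fox → go right. Place as right child of fox.
Insert owl: owl > bat → go right; owl > fox → go right; owl > kit → go right. Place as right child of kit.
Insert hog: hog > bat → go right; hog > fox → go right; hog < kit → go left. Place as left child of kit.
Insert dog: dog > bat → go right; dog < fox → go left; dog < eel → go left. Place as left child of eel.
Insert cod: cod > bat → go right; cod < fox → go left; cod < eel → go left; cod < dog → go left. Place as left child of dog.
Insert pug: pug > bat → go right; pug > fox → go right; pug > kit → go right; pug > owl → go right. Place as right child of owl.
Insert ant: ant < bat → go left. Place as left child of bat.
Insert cat: cat > bat → go right; cat < fox → go left; cat < eel → go left; cat < dog → go left; cat < cod → go left. Place as left child of cod.
Insert gnu: gnu > bat → go right; gnu > fox → go right; gnu < kit → go left; gnu < hog → go left. Place as left child of hog.
Insert bee: bee > bat → go right; bee < fox → go left; bee < eel → go left; bee < dog → go left; bee < cod → go left; bee < cat → go left. Place as left child of cat.
Insert elk: elk > bat → go right; elk < fox → go left; elk > eel → go right. Place as right child of eel.

Delete fox (two children — replace with in-order successor).
After deletion, gnu's parent is bat.

bat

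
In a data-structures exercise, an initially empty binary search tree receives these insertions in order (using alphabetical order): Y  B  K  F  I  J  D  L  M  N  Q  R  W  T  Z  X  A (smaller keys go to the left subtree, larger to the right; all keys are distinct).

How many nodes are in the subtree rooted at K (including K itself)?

Y: root
B: left child of Y (depth 1)
K: right child of B (depth 2)
F: left child of K (depth 3)
I: right child of F (depth 4)
J: right child of I (depth 5)
D: left child of F (depth 4)
L: right child of K (depth 3)
M: right child of L (depth 4)
N: right child of M (depth 5)
Q: right child of N (depth 6)
R: right child of Q (depth 7)
W: right child of R (depth 8)
T: left child of W (depth 9)
Z: right child of Y (depth 1)
X: right child of W (depth 9)
A: left child of B (depth 2)

Subtree rooted at K contains: K, F, D, I, J, L, M, N, Q, R, W, T, X — 13 nodes.

13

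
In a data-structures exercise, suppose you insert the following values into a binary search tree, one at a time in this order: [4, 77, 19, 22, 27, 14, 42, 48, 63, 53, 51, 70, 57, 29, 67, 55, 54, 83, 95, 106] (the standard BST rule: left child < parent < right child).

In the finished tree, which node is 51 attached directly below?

Resulting structure (node: left, right):
  4: L=–, R=77
  77: L=19, R=83
  19: L=14, R=22
  22: L=–, R=27
  27: L=–, R=42
  14: L=–, R=–
  42: L=29, R=48
  48: L=–, R=63
  63: L=53, R=70
  53: L=51, R=57
  51: L=–, R=–
  70: L=67, R=–
  57: L=55, R=–
  29: L=–, R=–
  67: L=–, R=–
  55: L=54, R=–
  54: L=–, R=–
  83: L=–, R=95
  95: L=–, R=106
  106: L=–, R=–

53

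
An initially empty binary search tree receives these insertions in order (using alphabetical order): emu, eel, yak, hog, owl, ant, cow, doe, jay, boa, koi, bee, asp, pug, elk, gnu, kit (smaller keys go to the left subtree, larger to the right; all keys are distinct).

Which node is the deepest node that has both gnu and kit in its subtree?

hog

Insert emu: tree is empty, so emu becomes the root.
Insert eel: eel < emu → go left. Place as left child of emu.
Insert yak: yak > emu → go right. Place as right child of emu.
Insert hog: hog > emu → go right; hog < yak → go left. Place as left child of yak.
Insert owl: owl > emu → go right; owl < yak → go left; owl > hog → go right. Place as right child of hog.
Insert ant: ant < emu → go left; ant < eel → go left. Place as left child of eel.
Insert cow: cow < emu → go left; cow < eel → go left; cow > ant → go right. Place as right child of ant.
Insert doe: doe < emu → go left; doe < eel → go left; doe > ant → go right; doe > cow → go right. Place as right child of cow.
Insert jay: jay > emu → go right; jay < yak → go left; jay > hog → go right; jay < owl → go left. Place as left child of owl.
Insert boa: boa < emu → go left; boa < eel → go left; boa > ant → go right; boa < cow → go left. Place as left child of cow.
Insert koi: koi > emu → go right; koi < yak → go left; koi > hog → go right; koi < owl → go left; koi > jay → go right. Place as right child of jay.
Insert bee: bee < emu → go left; bee < eel → go left; bee > ant → go right; bee < cow → go left; bee < boa → go left. Place as left child of boa.
Insert asp: asp < emu → go left; asp < eel → go left; asp > ant → go right; asp < cow → go left; asp < boa → go left; asp < bee → go left. Place as left child of bee.
Insert pug: pug > emu → go right; pug < yak → go left; pug > hog → go right; pug > owl → go right. Place as right child of owl.
Insert elk: elk < emu → go left; elk > eel → go right. Place as right child of eel.
Insert gnu: gnu > emu → go right; gnu < yak → go left; gnu < hog → go left. Place as left child of hog.
Insert kit: kit > emu → go right; kit < yak → go left; kit > hog → go right; kit < owl → go left; kit > jay → go right; kit < koi → go left. Place as left child of koi.

Path to gnu: emu → yak → hog → gnu
Path to kit: emu → yak → hog → owl → jay → koi → kit
The paths share a prefix ending at hog, then split left and right.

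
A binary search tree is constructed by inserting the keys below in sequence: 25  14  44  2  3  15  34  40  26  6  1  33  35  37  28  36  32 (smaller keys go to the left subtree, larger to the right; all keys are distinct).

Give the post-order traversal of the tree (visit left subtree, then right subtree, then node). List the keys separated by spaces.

25: root
14: left child of 25 (depth 1)
44: right child of 25 (depth 1)
2: left child of 14 (depth 2)
3: right child of 2 (depth 3)
15: right child of 14 (depth 2)
34: left child of 44 (depth 2)
40: right child of 34 (depth 3)
26: left child of 34 (depth 3)
6: right child of 3 (depth 4)
1: left child of 2 (depth 3)
33: right child of 26 (depth 4)
35: left child of 40 (depth 4)
37: right child of 35 (depth 5)
28: left child of 33 (depth 5)
36: left child of 37 (depth 6)
32: right child of 28 (depth 6)

1 6 3 2 15 14 32 28 33 26 36 37 35 40 34 44 25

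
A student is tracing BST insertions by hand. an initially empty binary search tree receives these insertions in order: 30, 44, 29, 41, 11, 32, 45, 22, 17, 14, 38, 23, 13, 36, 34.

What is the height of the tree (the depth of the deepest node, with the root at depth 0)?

6

Insert 30: tree is empty, so 30 becomes the root.
Insert 44: 44 > 30 → go right. Place as right child of 30.
Insert 29: 29 < 30 → go left. Place as left child of 30.
Insert 41: 41 > 30 → go right; 41 < 44 → go left. Place as left child of 44.
Insert 11: 11 < 30 → go left; 11 < 29 → go left. Place as left child of 29.
Insert 32: 32 > 30 → go right; 32 < 44 → go left; 32 < 41 → go left. Place as left child of 41.
Insert 45: 45 > 30 → go right; 45 > 44 → go right. Place as right child of 44.
Insert 22: 22 < 30 → go left; 22 < 29 → go left; 22 > 11 → go right. Place as right child of 11.
Insert 17: 17 < 30 → go left; 17 < 29 → go left; 17 > 11 → go right; 17 < 22 → go left. Place as left child of 22.
Insert 14: 14 < 30 → go left; 14 < 29 → go left; 14 > 11 → go right; 14 < 22 → go left; 14 < 17 → go left. Place as left child of 17.
Insert 38: 38 > 30 → go right; 38 < 44 → go left; 38 < 41 → go left; 38 > 32 → go right. Place as right child of 32.
Insert 23: 23 < 30 → go left; 23 < 29 → go left; 23 > 11 → go right; 23 > 22 → go right. Place as right child of 22.
Insert 13: 13 < 30 → go left; 13 < 29 → go left; 13 > 11 → go right; 13 < 22 → go left; 13 < 17 → go left; 13 < 14 → go left. Place as left child of 14.
Insert 36: 36 > 30 → go right; 36 < 44 → go left; 36 < 41 → go left; 36 > 32 → go right; 36 < 38 → go left. Place as left child of 38.
Insert 34: 34 > 30 → go right; 34 < 44 → go left; 34 < 41 → go left; 34 > 32 → go right; 34 < 38 → go left; 34 < 36 → go left. Place as left child of 36.

The deepest node is 13 at depth 6.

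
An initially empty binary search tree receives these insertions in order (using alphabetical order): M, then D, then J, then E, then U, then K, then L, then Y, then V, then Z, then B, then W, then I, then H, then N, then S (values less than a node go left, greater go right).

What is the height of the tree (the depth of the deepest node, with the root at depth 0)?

Insert M: tree is empty, so M becomes the root.
Insert D: D < M → go left. Place as left child of M.
Insert J: J < M → go left; J > D → go right. Place as right child of D.
Insert E: E < M → go left; E > D → go right; E < J → go left. Place as left child of J.
Insert U: U > M → go right. Place as right child of M.
Insert K: K < M → go left; K > D → go right; K > J → go right. Place as right child of J.
Insert L: L < M → go left; L > D → go right; L > J → go right; L > K → go right. Place as right child of K.
Insert Y: Y > M → go right; Y > U → go right. Place as right child of U.
Insert V: V > M → go right; V > U → go right; V < Y → go left. Place as left child of Y.
Insert Z: Z > M → go right; Z > U → go right; Z > Y → go right. Place as right child of Y.
Insert B: B < M → go left; B < D → go left. Place as left child of D.
Insert W: W > M → go right; W > U → go right; W < Y → go left; W > V → go right. Place as right child of V.
Insert I: I < M → go left; I > D → go right; I < J → go left; I > E → go right. Place as right child of E.
Insert H: H < M → go left; H > D → go right; H < J → go left; H > E → go right; H < I → go left. Place as left child of I.
Insert N: N > M → go right; N < U → go left. Place as left child of U.
Insert S: S > M → go right; S < U → go left; S > N → go right. Place as right child of N.

The deepest node is H at depth 5.

5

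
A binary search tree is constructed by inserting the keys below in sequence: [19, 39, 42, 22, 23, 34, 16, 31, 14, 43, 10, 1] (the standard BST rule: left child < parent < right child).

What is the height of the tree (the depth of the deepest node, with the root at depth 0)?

Insert 19: tree is empty, so 19 becomes the root.
Insert 39: 39 > 19 → go right. Place as right child of 19.
Insert 42: 42 > 19 → go right; 42 > 39 → go right. Place as right child of 39.
Insert 22: 22 > 19 → go right; 22 < 39 → go left. Place as left child of 39.
Insert 23: 23 > 19 → go right; 23 < 39 → go left; 23 > 22 → go right. Place as right child of 22.
Insert 34: 34 > 19 → go right; 34 < 39 → go left; 34 > 22 → go right; 34 > 23 → go right. Place as right child of 23.
Insert 16: 16 < 19 → go left. Place as left child of 19.
Insert 31: 31 > 19 → go right; 31 < 39 → go left; 31 > 22 → go right; 31 > 23 → go right; 31 < 34 → go left. Place as left child of 34.
Insert 14: 14 < 19 → go left; 14 < 16 → go left. Place as left child of 16.
Insert 43: 43 > 19 → go right; 43 > 39 → go right; 43 > 42 → go right. Place as right child of 42.
Insert 10: 10 < 19 → go left; 10 < 16 → go left; 10 < 14 → go left. Place as left child of 14.
Insert 1: 1 < 19 → go left; 1 < 16 → go left; 1 < 14 → go left; 1 < 10 → go left. Place as left child of 10.

The deepest node is 31 at depth 5.

5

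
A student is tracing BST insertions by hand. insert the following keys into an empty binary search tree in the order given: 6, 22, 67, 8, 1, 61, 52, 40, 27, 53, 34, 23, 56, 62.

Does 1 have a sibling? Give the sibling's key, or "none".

Resulting structure (node: left, right):
  6: L=1, R=22
  22: L=8, R=67
  67: L=61, R=–
  8: L=–, R=–
  1: L=–, R=–
  61: L=52, R=62
  52: L=40, R=53
  40: L=27, R=–
  27: L=23, R=34
  53: L=–, R=56
  34: L=–, R=–
  23: L=–, R=–
  56: L=–, R=–
  62: L=–, R=–

1's parent is 6; the other child of 6 is 22.

22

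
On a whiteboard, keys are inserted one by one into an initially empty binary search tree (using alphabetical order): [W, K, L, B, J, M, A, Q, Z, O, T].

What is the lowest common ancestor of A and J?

B

W: root
K: left child of W (depth 1)
L: right child of K (depth 2)
B: left child of K (depth 2)
J: right child of B (depth 3)
M: right child of L (depth 3)
A: left child of B (depth 3)
Q: right child of M (depth 4)
Z: right child of W (depth 1)
O: left child of Q (depth 5)
T: right child of Q (depth 5)

Path to A: W → K → B → A
Path to J: W → K → B → J
The paths share a prefix ending at B, then split left and right.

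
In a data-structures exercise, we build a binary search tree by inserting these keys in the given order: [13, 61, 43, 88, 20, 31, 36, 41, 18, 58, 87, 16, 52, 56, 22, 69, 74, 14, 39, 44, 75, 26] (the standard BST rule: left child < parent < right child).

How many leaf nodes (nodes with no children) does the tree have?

6

Insert 13: tree is empty, so 13 becomes the root.
Insert 61: 61 > 13 → go right. Place as right child of 13.
Insert 43: 43 > 13 → go right; 43 < 61 → go left. Place as left child of 61.
Insert 88: 88 > 13 → go right; 88 > 61 → go right. Place as right child of 61.
Insert 20: 20 > 13 → go right; 20 < 61 → go left; 20 < 43 → go left. Place as left child of 43.
Insert 31: 31 > 13 → go right; 31 < 61 → go left; 31 < 43 → go left; 31 > 20 → go right. Place as right child of 20.
Insert 36: 36 > 13 → go right; 36 < 61 → go left; 36 < 43 → go left; 36 > 20 → go right; 36 > 31 → go right. Place as right child of 31.
Insert 41: 41 > 13 → go right; 41 < 61 → go left; 41 < 43 → go left; 41 > 20 → go right; 41 > 31 → go right; 41 > 36 → go right. Place as right child of 36.
Insert 18: 18 > 13 → go right; 18 < 61 → go left; 18 < 43 → go left; 18 < 20 → go left. Place as left child of 20.
Insert 58: 58 > 13 → go right; 58 < 61 → go left; 58 > 43 → go right. Place as right child of 43.
Insert 87: 87 > 13 → go right; 87 > 61 → go right; 87 < 88 → go left. Place as left child of 88.
Insert 16: 16 > 13 → go right; 16 < 61 → go left; 16 < 43 → go left; 16 < 20 → go left; 16 < 18 → go left. Place as left child of 18.
Insert 52: 52 > 13 → go right; 52 < 61 → go left; 52 > 43 → go right; 52 < 58 → go left. Place as left child of 58.
Insert 56: 56 > 13 → go right; 56 < 61 → go left; 56 > 43 → go right; 56 < 58 → go left; 56 > 52 → go right. Place as right child of 52.
Insert 22: 22 > 13 → go right; 22 < 61 → go left; 22 < 43 → go left; 22 > 20 → go right; 22 < 31 → go left. Place as left child of 31.
Insert 69: 69 > 13 → go right; 69 > 61 → go right; 69 < 88 → go left; 69 < 87 → go left. Place as left child of 87.
Insert 74: 74 > 13 → go right; 74 > 61 → go right; 74 < 88 → go left; 74 < 87 → go left; 74 > 69 → go right. Place as right child of 69.
Insert 14: 14 > 13 → go right; 14 < 61 → go left; 14 < 43 → go left; 14 < 20 → go left; 14 < 18 → go left; 14 < 16 → go left. Place as left child of 16.
Insert 39: 39 > 13 → go right; 39 < 61 → go left; 39 < 43 → go left; 39 > 20 → go right; 39 > 31 → go right; 39 > 36 → go right; 39 < 41 → go left. Place as left child of 41.
Insert 44: 44 > 13 → go right; 44 < 61 → go left; 44 > 43 → go right; 44 < 58 → go left; 44 < 52 → go left. Place as left child of 52.
Insert 75: 75 > 13 → go right; 75 > 61 → go right; 75 < 88 → go left; 75 < 87 → go left; 75 > 69 → go right; 75 > 74 → go right. Place as right child of 74.
Insert 26: 26 > 13 → go right; 26 < 61 → go left; 26 < 43 → go left; 26 > 20 → go right; 26 < 31 → go left; 26 > 22 → go right. Place as right child of 22.

Leaves: 14, 26, 39, 44, 56, 75 — 6 in total.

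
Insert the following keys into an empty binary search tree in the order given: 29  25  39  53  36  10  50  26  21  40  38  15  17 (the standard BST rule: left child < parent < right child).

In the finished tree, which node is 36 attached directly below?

39

29: root
25: left child of 29 (depth 1)
39: right child of 29 (depth 1)
53: right child of 39 (depth 2)
36: left child of 39 (depth 2)
10: left child of 25 (depth 2)
50: left child of 53 (depth 3)
26: right child of 25 (depth 2)
21: right child of 10 (depth 3)
40: left child of 50 (depth 4)
38: right child of 36 (depth 3)
15: left child of 21 (depth 4)
17: right child of 15 (depth 5)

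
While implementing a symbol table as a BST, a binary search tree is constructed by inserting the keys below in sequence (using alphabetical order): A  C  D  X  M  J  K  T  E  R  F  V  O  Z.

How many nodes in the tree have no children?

Insert A: tree is empty, so A becomes the root.
Insert C: C > A → go right. Place as right child of A.
Insert D: D > A → go right; D > C → go right. Place as right child of C.
Insert X: X > A → go right; X > C → go right; X > D → go right. Place as right child of D.
Insert M: M > A → go right; M > C → go right; M > D → go right; M < X → go left. Place as left child of X.
Insert J: J > A → go right; J > C → go right; J > D → go right; J < X → go left; J < M → go left. Place as left child of M.
Insert K: K > A → go right; K > C → go right; K > D → go right; K < X → go left; K < M → go left; K > J → go right. Place as right child of J.
Insert T: T > A → go right; T > C → go right; T > D → go right; T < X → go left; T > M → go right. Place as right child of M.
Insert E: E > A → go right; E > C → go right; E > D → go right; E < X → go left; E < M → go left; E < J → go left. Place as left child of J.
Insert R: R > A → go right; R > C → go right; R > D → go right; R < X → go left; R > M → go right; R < T → go left. Place as left child of T.
Insert F: F > A → go right; F > C → go right; F > D → go right; F < X → go left; F < M → go left; F < J → go left; F > E → go right. Place as right child of E.
Insert V: V > A → go right; V > C → go right; V > D → go right; V < X → go left; V > M → go right; V > T → go right. Place as right child of T.
Insert O: O > A → go right; O > C → go right; O > D → go right; O < X → go left; O > M → go right; O < T → go left; O < R → go left. Place as left child of R.
Insert Z: Z > A → go right; Z > C → go right; Z > D → go right; Z > X → go right. Place as right child of X.

Leaves: F, K, O, V, Z — 5 in total.

5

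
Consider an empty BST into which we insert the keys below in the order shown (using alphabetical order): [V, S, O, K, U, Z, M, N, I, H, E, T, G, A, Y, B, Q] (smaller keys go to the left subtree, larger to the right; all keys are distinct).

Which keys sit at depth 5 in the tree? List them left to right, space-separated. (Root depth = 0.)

H N

Resulting structure (node: left, right):
  V: L=S, R=Z
  S: L=O, R=U
  O: L=K, R=Q
  K: L=I, R=M
  U: L=T, R=–
  Z: L=Y, R=–
  M: L=–, R=N
  N: L=–, R=–
  I: L=H, R=–
  H: L=E, R=–
  E: L=A, R=G
  T: L=–, R=–
  G: L=–, R=–
  A: L=–, R=B
  Y: L=–, R=–
  B: L=–, R=–
  Q: L=–, R=–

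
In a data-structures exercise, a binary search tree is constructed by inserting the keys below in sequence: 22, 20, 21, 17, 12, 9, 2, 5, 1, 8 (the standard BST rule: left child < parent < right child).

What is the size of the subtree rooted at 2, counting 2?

22: root
20: left child of 22 (depth 1)
21: right child of 20 (depth 2)
17: left child of 20 (depth 2)
12: left child of 17 (depth 3)
9: left child of 12 (depth 4)
2: left child of 9 (depth 5)
5: right child of 2 (depth 6)
1: left child of 2 (depth 6)
8: right child of 5 (depth 7)

Subtree rooted at 2 contains: 2, 1, 5, 8 — 4 nodes.

4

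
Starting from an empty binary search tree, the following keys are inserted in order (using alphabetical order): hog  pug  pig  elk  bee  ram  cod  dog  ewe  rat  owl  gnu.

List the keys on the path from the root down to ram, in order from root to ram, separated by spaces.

hog: root
pug: right child of hog (depth 1)
pig: left child of pug (depth 2)
elk: left child of hog (depth 1)
bee: left child of elk (depth 2)
ram: right child of pug (depth 2)
cod: right child of bee (depth 3)
dog: right child of cod (depth 4)
ewe: right child of elk (depth 2)
rat: right child of ram (depth 3)
owl: left child of pig (depth 3)
gnu: right child of ewe (depth 3)

hog pug ram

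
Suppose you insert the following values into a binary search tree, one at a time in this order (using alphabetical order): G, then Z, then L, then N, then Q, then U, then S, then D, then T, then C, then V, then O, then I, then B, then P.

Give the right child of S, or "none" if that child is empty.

G: root
Z: right child of G (depth 1)
L: left child of Z (depth 2)
N: right child of L (depth 3)
Q: right child of N (depth 4)
U: right child of Q (depth 5)
S: left child of U (depth 6)
D: left child of G (depth 1)
T: right child of S (depth 7)
C: left child of D (depth 2)
V: right child of U (depth 6)
O: left child of Q (depth 5)
I: left child of L (depth 3)
B: left child of C (depth 3)
P: right child of O (depth 6)

T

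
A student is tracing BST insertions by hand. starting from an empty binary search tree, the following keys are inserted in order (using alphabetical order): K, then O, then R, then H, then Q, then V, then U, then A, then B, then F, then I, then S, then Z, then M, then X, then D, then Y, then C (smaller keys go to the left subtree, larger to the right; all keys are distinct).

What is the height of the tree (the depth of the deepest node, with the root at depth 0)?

Insert K: tree is empty, so K becomes the root.
Insert O: O > K → go right. Place as right child of K.
Insert R: R > K → go right; R > O → go right. Place as right child of O.
Insert H: H < K → go left. Place as left child of K.
Insert Q: Q > K → go right; Q > O → go right; Q < R → go left. Place as left child of R.
Insert V: V > K → go right; V > O → go right; V > R → go right. Place as right child of R.
Insert U: U > K → go right; U > O → go right; U > R → go right; U < V → go left. Place as left child of V.
Insert A: A < K → go left; A < H → go left. Place as left child of H.
Insert B: B < K → go left; B < H → go left; B > A → go right. Place as right child of A.
Insert F: F < K → go left; F < H → go left; F > A → go right; F > B → go right. Place as right child of B.
Insert I: I < K → go left; I > H → go right. Place as right child of H.
Insert S: S > K → go right; S > O → go right; S > R → go right; S < V → go left; S < U → go left. Place as left child of U.
Insert Z: Z > K → go right; Z > O → go right; Z > R → go right; Z > V → go right. Place as right child of V.
Insert M: M > K → go right; M < O → go left. Place as left child of O.
Insert X: X > K → go right; X > O → go right; X > R → go right; X > V → go right; X < Z → go left. Place as left child of Z.
Insert D: D < K → go left; D < H → go left; D > A → go right; D > B → go right; D < F → go left. Place as left child of F.
Insert Y: Y > K → go right; Y > O → go right; Y > R → go right; Y > V → go right; Y < Z → go left; Y > X → go right. Place as right child of X.
Insert C: C < K → go left; C < H → go left; C > A → go right; C > B → go right; C < F → go left; C < D → go left. Place as left child of D.

The deepest node is Y at depth 6.

6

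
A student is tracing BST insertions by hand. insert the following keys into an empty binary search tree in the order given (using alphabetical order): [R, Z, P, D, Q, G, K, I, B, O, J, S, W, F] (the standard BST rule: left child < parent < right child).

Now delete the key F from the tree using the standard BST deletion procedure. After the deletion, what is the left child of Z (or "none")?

Resulting structure (node: left, right):
  R: L=P, R=Z
  Z: L=S, R=–
  P: L=D, R=Q
  D: L=B, R=G
  Q: L=–, R=–
  G: L=F, R=K
  K: L=I, R=O
  I: L=–, R=J
  B: L=–, R=–
  O: L=–, R=–
  J: L=–, R=–
  S: L=–, R=W
  W: L=–, R=–
  F: L=–, R=–

Delete F (at most one child — splice it out).
After deletion, Z's left child: S.

S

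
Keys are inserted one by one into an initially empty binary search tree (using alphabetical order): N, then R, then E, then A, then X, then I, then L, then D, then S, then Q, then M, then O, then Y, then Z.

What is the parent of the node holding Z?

Y

N: root
R: right child of N (depth 1)
E: left child of N (depth 1)
A: left child of E (depth 2)
X: right child of R (depth 2)
I: right child of E (depth 2)
L: right child of I (depth 3)
D: right child of A (depth 3)
S: left child of X (depth 3)
Q: left child of R (depth 2)
M: right child of L (depth 4)
O: left child of Q (depth 3)
Y: right child of X (depth 3)
Z: right child of Y (depth 4)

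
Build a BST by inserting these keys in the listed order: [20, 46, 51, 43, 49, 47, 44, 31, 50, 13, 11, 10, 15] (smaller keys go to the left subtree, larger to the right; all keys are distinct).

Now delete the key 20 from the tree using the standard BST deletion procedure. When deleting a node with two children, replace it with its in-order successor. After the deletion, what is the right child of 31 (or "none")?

20: root
46: right child of 20 (depth 1)
51: right child of 46 (depth 2)
43: left child of 46 (depth 2)
49: left child of 51 (depth 3)
47: left child of 49 (depth 4)
44: right child of 43 (depth 3)
31: left child of 43 (depth 3)
50: right child of 49 (depth 4)
13: left child of 20 (depth 1)
11: left child of 13 (depth 2)
10: left child of 11 (depth 3)
15: right child of 13 (depth 2)

Delete 20 (two children — replace with in-order successor).
After deletion, 31's right child: 46.

46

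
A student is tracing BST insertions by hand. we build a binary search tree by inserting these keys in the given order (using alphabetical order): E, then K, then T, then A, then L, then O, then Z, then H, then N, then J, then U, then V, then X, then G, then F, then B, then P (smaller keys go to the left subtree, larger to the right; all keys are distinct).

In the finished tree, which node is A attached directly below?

E

Insert E: tree is empty, so E becomes the root.
Insert K: K > E → go right. Place as right child of E.
Insert T: T > E → go right; T > K → go right. Place as right child of K.
Insert A: A < E → go left. Place as left child of E.
Insert L: L > E → go right; L > K → go right; L < T → go left. Place as left child of T.
Insert O: O > E → go right; O > K → go right; O < T → go left; O > L → go right. Place as right child of L.
Insert Z: Z > E → go right; Z > K → go right; Z > T → go right. Place as right child of T.
Insert H: H > E → go right; H < K → go left. Place as left child of K.
Insert N: N > E → go right; N > K → go right; N < T → go left; N > L → go right; N < O → go left. Place as left child of O.
Insert J: J > E → go right; J < K → go left; J > H → go right. Place as right child of H.
Insert U: U > E → go right; U > K → go right; U > T → go right; U < Z → go left. Place as left child of Z.
Insert V: V > E → go right; V > K → go right; V > T → go right; V < Z → go left; V > U → go right. Place as right child of U.
Insert X: X > E → go right; X > K → go right; X > T → go right; X < Z → go left; X > U → go right; X > V → go right. Place as right child of V.
Insert G: G > E → go right; G < K → go left; G < H → go left. Place as left child of H.
Insert F: F > E → go right; F < K → go left; F < H → go left; F < G → go left. Place as left child of G.
Insert B: B < E → go left; B > A → go right. Place as right child of A.
Insert P: P > E → go right; P > K → go right; P < T → go left; P > L → go right; P > O → go right. Place as right child of O.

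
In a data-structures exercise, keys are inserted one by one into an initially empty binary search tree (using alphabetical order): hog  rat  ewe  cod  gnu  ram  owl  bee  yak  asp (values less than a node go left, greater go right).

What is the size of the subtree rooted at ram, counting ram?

2

hog: root
rat: right child of hog (depth 1)
ewe: left child of hog (depth 1)
cod: left child of ewe (depth 2)
gnu: right child of ewe (depth 2)
ram: left child of rat (depth 2)
owl: left child of ram (depth 3)
bee: left child of cod (depth 3)
yak: right child of rat (depth 2)
asp: left child of bee (depth 4)

Subtree rooted at ram contains: ram, owl — 2 nodes.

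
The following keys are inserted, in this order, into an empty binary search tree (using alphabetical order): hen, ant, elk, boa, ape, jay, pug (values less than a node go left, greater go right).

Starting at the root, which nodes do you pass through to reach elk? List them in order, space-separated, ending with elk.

hen ant elk

Resulting structure (node: left, right):
  hen: L=ant, R=jay
  ant: L=–, R=elk
  elk: L=boa, R=–
  boa: L=ape, R=–
  ape: L=–, R=–
  jay: L=–, R=pug
  pug: L=–, R=–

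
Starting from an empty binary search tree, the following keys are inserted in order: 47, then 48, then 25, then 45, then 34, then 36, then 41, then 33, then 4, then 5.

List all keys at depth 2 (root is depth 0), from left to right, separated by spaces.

4 45

Resulting structure (node: left, right):
  47: L=25, R=48
  48: L=–, R=–
  25: L=4, R=45
  45: L=34, R=–
  34: L=33, R=36
  36: L=–, R=41
  41: L=–, R=–
  33: L=–, R=–
  4: L=–, R=5
  5: L=–, R=–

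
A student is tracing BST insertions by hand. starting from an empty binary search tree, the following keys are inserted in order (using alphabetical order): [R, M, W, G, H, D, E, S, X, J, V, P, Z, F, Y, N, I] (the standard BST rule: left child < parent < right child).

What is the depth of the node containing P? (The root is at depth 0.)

2

R: root
M: left child of R (depth 1)
W: right child of R (depth 1)
G: left child of M (depth 2)
H: right child of G (depth 3)
D: left child of G (depth 3)
E: right child of D (depth 4)
S: left child of W (depth 2)
X: right child of W (depth 2)
J: right child of H (depth 4)
V: right child of S (depth 3)
P: right child of M (depth 2)
Z: right child of X (depth 3)
F: right child of E (depth 5)
Y: left child of Z (depth 4)
N: left child of P (depth 3)
I: left child of J (depth 5)

Path to P: R → M → P, which is 2 edges.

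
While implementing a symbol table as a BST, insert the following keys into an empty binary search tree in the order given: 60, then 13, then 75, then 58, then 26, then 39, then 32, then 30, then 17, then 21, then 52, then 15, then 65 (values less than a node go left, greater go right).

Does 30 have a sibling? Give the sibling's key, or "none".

none

60: root
13: left child of 60 (depth 1)
75: right child of 60 (depth 1)
58: right child of 13 (depth 2)
26: left child of 58 (depth 3)
39: right child of 26 (depth 4)
32: left child of 39 (depth 5)
30: left child of 32 (depth 6)
17: left child of 26 (depth 4)
21: right child of 17 (depth 5)
52: right child of 39 (depth 5)
15: left child of 17 (depth 5)
65: left child of 75 (depth 2)

30's parent is 32, which has only one child.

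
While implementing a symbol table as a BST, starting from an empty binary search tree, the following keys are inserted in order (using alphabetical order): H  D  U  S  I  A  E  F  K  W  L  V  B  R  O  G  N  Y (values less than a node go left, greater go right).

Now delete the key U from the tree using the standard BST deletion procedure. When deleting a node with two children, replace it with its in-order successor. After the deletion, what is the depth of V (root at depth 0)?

1

Insert H: tree is empty, so H becomes the root.
Insert D: D < H → go left. Place as left child of H.
Insert U: U > H → go right. Place as right child of H.
Insert S: S > H → go right; S < U → go left. Place as left child of U.
Insert I: I > H → go right; I < U → go left; I < S → go left. Place as left child of S.
Insert A: A < H → go left; A < D → go left. Place as left child of D.
Insert E: E < H → go left; E > D → go right. Place as right child of D.
Insert F: F < H → go left; F > D → go right; F > E → go right. Place as right child of E.
Insert K: K > H → go right; K < U → go left; K < S → go left; K > I → go right. Place as right child of I.
Insert W: W > H → go right; W > U → go right. Place as right child of U.
Insert L: L > H → go right; L < U → go left; L < S → go left; L > I → go right; L > K → go right. Place as right child of K.
Insert V: V > H → go right; V > U → go right; V < W → go left. Place as left child of W.
Insert B: B < H → go left; B < D → go left; B > A → go right. Place as right child of A.
Insert R: R > H → go right; R < U → go left; R < S → go left; R > I → go right; R > K → go right; R > L → go right. Place as right child of L.
Insert O: O > H → go right; O < U → go left; O < S → go left; O > I → go right; O > K → go right; O > L → go right; O < R → go left. Place as left child of R.
Insert G: G < H → go left; G > D → go right; G > E → go right; G > F → go right. Place as right child of F.
Insert N: N > H → go right; N < U → go left; N < S → go left; N > I → go right; N > K → go right; N > L → go right; N < R → go left; N < O → go left. Place as left child of O.
Insert Y: Y > H → go right; Y > U → go right; Y > W → go right. Place as right child of W.

Delete U (two children — replace with in-order successor).
After deletion, path to V: H → V.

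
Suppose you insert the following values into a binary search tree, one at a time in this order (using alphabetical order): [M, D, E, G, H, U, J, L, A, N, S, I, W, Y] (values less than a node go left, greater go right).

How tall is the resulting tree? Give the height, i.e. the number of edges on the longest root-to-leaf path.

6

M: root
D: left child of M (depth 1)
E: right child of D (depth 2)
G: right child of E (depth 3)
H: right child of G (depth 4)
U: right child of M (depth 1)
J: right child of H (depth 5)
L: right child of J (depth 6)
A: left child of D (depth 2)
N: left child of U (depth 2)
S: right child of N (depth 3)
I: left child of J (depth 6)
W: right child of U (depth 2)
Y: right child of W (depth 3)

The deepest node is L at depth 6.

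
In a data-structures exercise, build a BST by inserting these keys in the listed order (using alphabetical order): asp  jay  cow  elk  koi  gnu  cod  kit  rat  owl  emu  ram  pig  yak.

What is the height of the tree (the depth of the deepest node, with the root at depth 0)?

asp: root
jay: right child of asp (depth 1)
cow: left child of jay (depth 2)
elk: right child of cow (depth 3)
koi: right child of jay (depth 2)
gnu: right child of elk (depth 4)
cod: left child of cow (depth 3)
kit: left child of koi (depth 3)
rat: right child of koi (depth 3)
owl: left child of rat (depth 4)
emu: left child of gnu (depth 5)
ram: right child of owl (depth 5)
pig: left child of ram (depth 6)
yak: right child of rat (depth 4)

The deepest node is pig at depth 6.

6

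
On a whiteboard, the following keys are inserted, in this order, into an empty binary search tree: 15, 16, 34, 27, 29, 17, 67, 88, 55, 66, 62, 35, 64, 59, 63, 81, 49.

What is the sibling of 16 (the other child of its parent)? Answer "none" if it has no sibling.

Insert 15: tree is empty, so 15 becomes the root.
Insert 16: 16 > 15 → go right. Place as right child of 15.
Insert 34: 34 > 15 → go right; 34 > 16 → go right. Place as right child of 16.
Insert 27: 27 > 15 → go right; 27 > 16 → go right; 27 < 34 → go left. Place as left child of 34.
Insert 29: 29 > 15 → go right; 29 > 16 → go right; 29 < 34 → go left; 29 > 27 → go right. Place as right child of 27.
Insert 17: 17 > 15 → go right; 17 > 16 → go right; 17 < 34 → go left; 17 < 27 → go left. Place as left child of 27.
Insert 67: 67 > 15 → go right; 67 > 16 → go right; 67 > 34 → go right. Place as right child of 34.
Insert 88: 88 > 15 → go right; 88 > 16 → go right; 88 > 34 → go right; 88 > 67 → go right. Place as right child of 67.
Insert 55: 55 > 15 → go right; 55 > 16 → go right; 55 > 34 → go right; 55 < 67 → go left. Place as left child of 67.
Insert 66: 66 > 15 → go right; 66 > 16 → go right; 66 > 34 → go right; 66 < 67 → go left; 66 > 55 → go right. Place as right child of 55.
Insert 62: 62 > 15 → go right; 62 > 16 → go right; 62 > 34 → go right; 62 < 67 → go left; 62 > 55 → go right; 62 < 66 → go left. Place as left child of 66.
Insert 35: 35 > 15 → go right; 35 > 16 → go right; 35 > 34 → go right; 35 < 67 → go left; 35 < 55 → go left. Place as left child of 55.
Insert 64: 64 > 15 → go right; 64 > 16 → go right; 64 > 34 → go right; 64 < 67 → go left; 64 > 55 → go right; 64 < 66 → go left; 64 > 62 → go right. Place as right child of 62.
Insert 59: 59 > 15 → go right; 59 > 16 → go right; 59 > 34 → go right; 59 < 67 → go left; 59 > 55 → go right; 59 < 66 → go left; 59 < 62 → go left. Place as left child of 62.
Insert 63: 63 > 15 → go right; 63 > 16 → go right; 63 > 34 → go right; 63 < 67 → go left; 63 > 55 → go right; 63 < 66 → go left; 63 > 62 → go right; 63 < 64 → go left. Place as left child of 64.
Insert 81: 81 > 15 → go right; 81 > 16 → go right; 81 > 34 → go right; 81 > 67 → go right; 81 < 88 → go left. Place as left child of 88.
Insert 49: 49 > 15 → go right; 49 > 16 → go right; 49 > 34 → go right; 49 < 67 → go left; 49 < 55 → go left; 49 > 35 → go right. Place as right child of 35.

16's parent is 15, which has only one child.

none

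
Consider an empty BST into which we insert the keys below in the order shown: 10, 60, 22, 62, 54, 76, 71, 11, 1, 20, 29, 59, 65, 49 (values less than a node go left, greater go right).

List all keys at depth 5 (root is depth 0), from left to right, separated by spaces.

Insert 10: tree is empty, so 10 becomes the root.
Insert 60: 60 > 10 → go right. Place as right child of 10.
Insert 22: 22 > 10 → go right; 22 < 60 → go left. Place as left child of 60.
Insert 62: 62 > 10 → go right; 62 > 60 → go right. Place as right child of 60.
Insert 54: 54 > 10 → go right; 54 < 60 → go left; 54 > 22 → go right. Place as right child of 22.
Insert 76: 76 > 10 → go right; 76 > 60 → go right; 76 > 62 → go right. Place as right child of 62.
Insert 71: 71 > 10 → go right; 71 > 60 → go right; 71 > 62 → go right; 71 < 76 → go left. Place as left child of 76.
Insert 11: 11 > 10 → go right; 11 < 60 → go left; 11 < 22 → go left. Place as left child of 22.
Insert 1: 1 < 10 → go left. Place as left child of 10.
Insert 20: 20 > 10 → go right; 20 < 60 → go left; 20 < 22 → go left; 20 > 11 → go right. Place as right child of 11.
Insert 29: 29 > 10 → go right; 29 < 60 → go left; 29 > 22 → go right; 29 < 54 → go left. Place as left child of 54.
Insert 59: 59 > 10 → go right; 59 < 60 → go left; 59 > 22 → go right; 59 > 54 → go right. Place as right child of 54.
Insert 65: 65 > 10 → go right; 65 > 60 → go right; 65 > 62 → go right; 65 < 76 → go left; 65 < 71 → go left. Place as left child of 71.
Insert 49: 49 > 10 → go right; 49 < 60 → go left; 49 > 22 → go right; 49 < 54 → go left; 49 > 29 → go right. Place as right child of 29.

49 65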